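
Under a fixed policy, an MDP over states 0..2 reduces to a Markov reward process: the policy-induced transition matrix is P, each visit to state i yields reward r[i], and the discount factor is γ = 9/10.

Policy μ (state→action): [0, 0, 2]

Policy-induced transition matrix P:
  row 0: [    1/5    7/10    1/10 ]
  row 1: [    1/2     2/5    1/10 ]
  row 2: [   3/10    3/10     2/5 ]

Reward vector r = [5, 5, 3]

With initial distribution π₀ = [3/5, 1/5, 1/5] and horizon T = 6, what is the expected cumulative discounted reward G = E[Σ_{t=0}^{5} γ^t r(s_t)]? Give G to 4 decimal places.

G = 21.9327

t=0: π = [0.6000, 0.2000, 0.2000], E[r] = 4.6000, γ^t·E[r] = 4.600000, running G = 4.600000
t=1: π = [0.2800, 0.5600, 0.1600], E[r] = 4.6800, γ^t·E[r] = 4.212000, running G = 8.812000
t=2: π = [0.3840, 0.4680, 0.1480], E[r] = 4.7040, γ^t·E[r] = 3.810240, running G = 12.622240
t=3: π = [0.3552, 0.5004, 0.1444], E[r] = 4.7112, γ^t·E[r] = 3.434465, running G = 16.056705
t=4: π = [0.3646, 0.4921, 0.1433], E[r] = 4.7134, γ^t·E[r] = 3.092435, running G = 19.149140
t=5: π = [0.3620, 0.4950, 0.1430], E[r] = 4.7140, γ^t·E[r] = 2.783575, running G = 21.932715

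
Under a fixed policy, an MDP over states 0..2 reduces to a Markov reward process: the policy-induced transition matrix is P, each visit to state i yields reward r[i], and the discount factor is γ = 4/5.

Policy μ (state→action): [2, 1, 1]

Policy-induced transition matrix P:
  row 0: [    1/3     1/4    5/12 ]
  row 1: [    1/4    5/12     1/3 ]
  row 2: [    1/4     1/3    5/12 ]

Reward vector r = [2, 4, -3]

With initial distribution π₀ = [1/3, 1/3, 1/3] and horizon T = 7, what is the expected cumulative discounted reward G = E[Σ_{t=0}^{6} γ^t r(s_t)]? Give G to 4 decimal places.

G = 3.1573

t=0: π = [0.3333, 0.3333, 0.3333], E[r] = 1.0000, γ^t·E[r] = 1.000000, running G = 1.000000
t=1: π = [0.2778, 0.3333, 0.3889], E[r] = 0.7222, γ^t·E[r] = 0.577778, running G = 1.577778
t=2: π = [0.2731, 0.3380, 0.3889], E[r] = 0.7315, γ^t·E[r] = 0.468148, running G = 2.045926
t=3: π = [0.2728, 0.3387, 0.3885], E[r] = 0.7350, γ^t·E[r] = 0.376296, running G = 2.422222
t=4: π = [0.2727, 0.3388, 0.3884], E[r] = 0.7355, γ^t·E[r] = 0.301248, running G = 2.723470
t=5: π = [0.2727, 0.3388, 0.3884], E[r] = 0.7355, γ^t·E[r] = 0.241018, running G = 2.964488
t=6: π = [0.2727, 0.3388, 0.3884], E[r] = 0.7355, γ^t·E[r] = 0.192816, running G = 3.157305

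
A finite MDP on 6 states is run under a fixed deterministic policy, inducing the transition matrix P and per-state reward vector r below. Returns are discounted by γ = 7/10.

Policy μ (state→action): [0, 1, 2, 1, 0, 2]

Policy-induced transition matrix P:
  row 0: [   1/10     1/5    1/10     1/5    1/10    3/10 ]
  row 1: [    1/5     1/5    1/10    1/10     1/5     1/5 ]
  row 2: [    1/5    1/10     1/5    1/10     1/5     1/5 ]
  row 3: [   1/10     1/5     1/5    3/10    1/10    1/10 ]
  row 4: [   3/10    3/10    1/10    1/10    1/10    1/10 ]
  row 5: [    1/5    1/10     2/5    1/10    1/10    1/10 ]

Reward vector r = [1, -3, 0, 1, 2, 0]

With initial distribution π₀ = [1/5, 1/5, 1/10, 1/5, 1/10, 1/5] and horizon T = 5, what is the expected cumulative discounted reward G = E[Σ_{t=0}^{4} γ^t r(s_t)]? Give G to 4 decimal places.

t=0: π = [0.2000, 0.2000, 0.1000, 0.2000, 0.1000, 0.2000], E[r] = 0.0000, γ^t·E[r] = 0.000000, running G = 0.000000
t=1: π = [0.1700, 0.1800, 0.1900, 0.1600, 0.1300, 0.1700], E[r] = 0.0500, γ^t·E[r] = 0.035000, running G = 0.035000
t=2: π = [0.1800, 0.1770, 0.1860, 0.1490, 0.1370, 0.1710], E[r] = 0.0720, γ^t·E[r] = 0.035280, running G = 0.070280
t=3: π = [0.1808, 0.1780, 0.1848, 0.1478, 0.1363, 0.1723], E[r] = 0.0672, γ^t·E[r] = 0.023050, running G = 0.093330
t=4: π = [0.1808, 0.1779, 0.1850, 0.1476, 0.1363, 0.1724], E[r] = 0.0672, γ^t·E[r] = 0.016137, running G = 0.109467

G = 0.1095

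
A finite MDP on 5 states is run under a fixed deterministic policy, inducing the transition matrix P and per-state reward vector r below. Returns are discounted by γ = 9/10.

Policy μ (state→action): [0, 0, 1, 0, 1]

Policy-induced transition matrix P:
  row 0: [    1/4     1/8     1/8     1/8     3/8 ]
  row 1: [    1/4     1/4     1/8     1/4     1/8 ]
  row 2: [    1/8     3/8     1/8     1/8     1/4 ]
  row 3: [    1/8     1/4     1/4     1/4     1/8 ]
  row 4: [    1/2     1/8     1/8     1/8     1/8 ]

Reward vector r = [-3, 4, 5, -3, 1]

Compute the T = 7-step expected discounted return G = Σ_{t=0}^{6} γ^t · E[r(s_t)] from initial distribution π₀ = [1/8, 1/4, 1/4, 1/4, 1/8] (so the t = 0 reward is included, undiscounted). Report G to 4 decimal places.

G = 3.5481

t=0: π = [0.1250, 0.2500, 0.2500, 0.2500, 0.1250], E[r] = 1.2500, γ^t·E[r] = 1.250000, running G = 1.250000
t=1: π = [0.2188, 0.2500, 0.1563, 0.1875, 0.1875], E[r] = 0.7500, γ^t·E[r] = 0.675000, running G = 1.925000
t=2: π = [0.2539, 0.2188, 0.1484, 0.1797, 0.1992], E[r] = 0.5156, γ^t·E[r] = 0.417656, running G = 2.342656
t=3: π = [0.2588, 0.2119, 0.1475, 0.1748, 0.2070], E[r] = 0.4912, γ^t·E[r] = 0.358093, running G = 2.700749
t=4: π = [0.2615, 0.2102, 0.1469, 0.1733, 0.2081], E[r] = 0.4788, γ^t·E[r] = 0.314114, running G = 3.014863
t=5: π = [0.2620, 0.2097, 0.1467, 0.1729, 0.2087], E[r] = 0.4758, γ^t·E[r] = 0.280973, running G = 3.295836
t=6: π = [0.2622, 0.2095, 0.1466, 0.1728, 0.2088], E[r] = 0.4747, γ^t·E[r] = 0.252290, running G = 3.548126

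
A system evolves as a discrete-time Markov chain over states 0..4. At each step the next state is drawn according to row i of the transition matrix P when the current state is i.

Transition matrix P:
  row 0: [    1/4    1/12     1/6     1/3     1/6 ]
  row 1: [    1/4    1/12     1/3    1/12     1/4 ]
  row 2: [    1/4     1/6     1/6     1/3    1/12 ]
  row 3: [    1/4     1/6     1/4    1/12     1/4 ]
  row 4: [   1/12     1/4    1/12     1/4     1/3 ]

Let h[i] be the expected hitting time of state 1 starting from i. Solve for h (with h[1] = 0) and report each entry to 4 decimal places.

h = [6.5230, 0.0000, 6.0799, 5.9782, 5.3172]

First-step conditioning: h[1] = 0; for i ≠ 1, h[i] = 1 + Σ_k P[i][k]·h[k].
  h[0] = 1 + 1/4·h[0] + 1/6·h[2] + 1/3·h[3] + 1/6·h[4]
  h[2] = 1 + 1/4·h[0] + 1/6·h[2] + 1/3·h[3] + 1/12·h[4]
  h[3] = 1 + 1/4·h[0] + 1/4·h[2] + 1/12·h[3] + 1/4·h[4]
  h[4] = 1 + 1/12·h[0] + 1/12·h[2] + 1/4·h[3] + 1/3·h[4]
Solving the 4×4 linear system over states ≠ 1 gives exactly h = [2694/413, 0, 2511/413, 2469/413, 2196/413] (h[1] = 0 is the target).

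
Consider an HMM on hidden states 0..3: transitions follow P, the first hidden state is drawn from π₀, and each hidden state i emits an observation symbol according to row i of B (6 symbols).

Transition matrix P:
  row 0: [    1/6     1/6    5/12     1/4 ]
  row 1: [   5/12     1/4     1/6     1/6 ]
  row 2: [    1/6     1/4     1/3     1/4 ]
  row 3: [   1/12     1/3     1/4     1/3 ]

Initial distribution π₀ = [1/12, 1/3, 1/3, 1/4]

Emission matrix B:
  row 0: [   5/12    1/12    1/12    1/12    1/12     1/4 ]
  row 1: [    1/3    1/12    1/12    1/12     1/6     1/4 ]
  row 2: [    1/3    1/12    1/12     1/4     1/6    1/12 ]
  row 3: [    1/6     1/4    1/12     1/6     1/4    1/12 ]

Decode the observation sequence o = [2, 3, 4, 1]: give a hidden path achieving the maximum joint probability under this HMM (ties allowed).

t=0: δ = [6.944e-03, 2.778e-02, 2.778e-02, 2.083e-02]  (obs o_0=2)
t=1: δ = [9.645e-04, 5.787e-04, 2.315e-03, 1.157e-03]  ψ = [1, 1, 2, 2]  (obs o_1=3)
t=2: δ = [3.215e-05, 9.645e-05, 1.286e-04, 1.447e-04]  ψ = [2, 2, 2, 2]  (obs o_2=4)
t=3: δ = [3.349e-06, 4.019e-06, 3.572e-06, 1.206e-05]  ψ = [1, 3, 2, 3]  (obs o_3=1)
backtrack: best end state = 3; path = [2, 2, 3, 3]

path = [2, 2, 3, 3]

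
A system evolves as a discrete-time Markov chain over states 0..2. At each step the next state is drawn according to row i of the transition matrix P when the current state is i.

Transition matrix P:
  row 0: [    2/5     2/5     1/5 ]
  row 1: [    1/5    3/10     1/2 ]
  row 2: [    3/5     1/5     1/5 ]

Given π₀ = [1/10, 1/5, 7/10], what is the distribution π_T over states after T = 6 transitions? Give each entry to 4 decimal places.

t=0: π = [0.1000, 0.2000, 0.7000]
t=1: π = [0.5000, 0.2400, 0.2600]
t=2: π = [0.4040, 0.3240, 0.2720]
t=3: π = [0.3896, 0.3132, 0.2972]
t=4: π = [0.3968, 0.3092, 0.2940]
t=5: π = [0.3969, 0.3103, 0.2928]
t=6: π = [0.3965, 0.3104, 0.2931]

π = [0.3965, 0.3104, 0.2931]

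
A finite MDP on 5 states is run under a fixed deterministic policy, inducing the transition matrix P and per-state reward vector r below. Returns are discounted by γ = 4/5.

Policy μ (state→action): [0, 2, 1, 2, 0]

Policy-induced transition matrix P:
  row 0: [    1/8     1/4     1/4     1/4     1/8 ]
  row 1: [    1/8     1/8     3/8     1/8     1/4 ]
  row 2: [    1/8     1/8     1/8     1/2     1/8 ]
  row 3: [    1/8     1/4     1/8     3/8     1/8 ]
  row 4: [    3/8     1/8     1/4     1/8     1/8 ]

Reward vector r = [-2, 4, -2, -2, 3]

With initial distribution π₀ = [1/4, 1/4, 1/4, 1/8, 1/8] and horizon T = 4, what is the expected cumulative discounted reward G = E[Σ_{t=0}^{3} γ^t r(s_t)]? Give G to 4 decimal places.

t=0: π = [0.2500, 0.2500, 0.2500, 0.1250, 0.1250], E[r] = 0.1250, γ^t·E[r] = 0.125000, running G = 0.125000
t=1: π = [0.1563, 0.1719, 0.2344, 0.2813, 0.1563], E[r] = -0.1875, γ^t·E[r] = -0.150000, running G = -0.025000
t=2: π = [0.1641, 0.1797, 0.2070, 0.3027, 0.1465], E[r] = -0.1895, γ^t·E[r] = -0.121250, running G = -0.146250
t=3: π = [0.1616, 0.1833, 0.2087, 0.2988, 0.1475], E[r] = -0.1626, γ^t·E[r] = -0.083250, running G = -0.229500

G = -0.2295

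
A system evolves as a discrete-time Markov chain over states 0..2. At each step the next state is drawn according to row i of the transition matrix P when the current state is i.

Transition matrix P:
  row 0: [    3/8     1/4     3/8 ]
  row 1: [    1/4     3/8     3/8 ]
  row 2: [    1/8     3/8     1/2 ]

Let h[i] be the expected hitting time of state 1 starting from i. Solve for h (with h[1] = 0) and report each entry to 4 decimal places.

h = [3.2941, 0.0000, 2.8235]

First-step conditioning: h[1] = 0; for i ≠ 1, h[i] = 1 + Σ_k P[i][k]·h[k].
  h[0] = 1 + 3/8·h[0] + 3/8·h[2]
  h[2] = 1 + 1/8·h[0] + 1/2·h[2]
Solving the 2×2 linear system over states ≠ 1 gives exactly h = [56/17, 0, 48/17] (h[1] = 0 is the target).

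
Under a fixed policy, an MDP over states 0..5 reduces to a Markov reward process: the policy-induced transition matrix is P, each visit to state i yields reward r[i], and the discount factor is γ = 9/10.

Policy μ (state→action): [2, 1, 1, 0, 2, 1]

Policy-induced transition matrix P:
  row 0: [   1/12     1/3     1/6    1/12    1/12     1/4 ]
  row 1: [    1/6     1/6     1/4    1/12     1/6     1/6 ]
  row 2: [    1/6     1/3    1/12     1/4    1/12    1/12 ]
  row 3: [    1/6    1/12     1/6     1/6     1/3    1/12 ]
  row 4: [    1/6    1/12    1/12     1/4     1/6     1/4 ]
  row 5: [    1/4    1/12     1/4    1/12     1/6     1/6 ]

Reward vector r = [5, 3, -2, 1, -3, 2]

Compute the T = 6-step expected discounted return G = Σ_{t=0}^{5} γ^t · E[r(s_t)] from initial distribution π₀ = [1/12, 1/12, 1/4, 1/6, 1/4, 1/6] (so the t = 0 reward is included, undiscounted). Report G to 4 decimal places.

t=0: π = [0.0833, 0.0833, 0.2500, 0.1667, 0.2500, 0.1667], E[r] = -0.0833, γ^t·E[r] = -0.083333, running G = -0.083333
t=1: π = [0.1736, 0.1736, 0.1458, 0.1806, 0.1667, 0.1597], E[r] = 1.0972, γ^t·E[r] = 0.987500, running G = 0.904167
t=2: π = [0.1655, 0.1777, 0.1684, 0.1505, 0.1701, 0.1678], E[r] = 0.9994, γ^t·E[r] = 0.809531, running G = 1.713698
t=3: π = [0.1669, 0.1816, 0.1672, 0.1523, 0.1639, 0.1681], E[r] = 1.0413, γ^t·E[r] = 0.759129, running G = 2.472827
t=4: π = [0.1668, 0.1820, 0.1682, 0.1512, 0.1642, 0.1676], E[r] = 1.0372, γ^t·E[r] = 0.680508, running G = 3.153335
t=5: π = [0.1667, 0.1822, 0.1681, 0.1513, 0.1640, 0.1676], E[r] = 1.0389, γ^t·E[r] = 0.613488, running G = 3.766823

G = 3.7668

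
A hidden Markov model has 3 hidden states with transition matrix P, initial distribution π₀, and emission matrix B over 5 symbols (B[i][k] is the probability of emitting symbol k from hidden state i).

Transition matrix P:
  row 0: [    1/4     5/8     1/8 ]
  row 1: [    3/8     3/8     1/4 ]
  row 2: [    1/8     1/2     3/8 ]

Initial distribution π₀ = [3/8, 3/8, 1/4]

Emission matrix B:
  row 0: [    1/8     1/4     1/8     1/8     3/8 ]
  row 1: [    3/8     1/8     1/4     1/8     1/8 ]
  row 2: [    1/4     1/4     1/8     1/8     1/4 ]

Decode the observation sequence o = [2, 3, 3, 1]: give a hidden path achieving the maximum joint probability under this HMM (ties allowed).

t=0: δ = [4.688e-02, 9.375e-02, 3.125e-02]  (obs o_0=2)
t=1: δ = [4.395e-03, 4.395e-03, 2.930e-03]  ψ = [1, 1, 1]  (obs o_1=3)
t=2: δ = [2.060e-04, 3.433e-04, 1.373e-04]  ψ = [1, 0, 1]  (obs o_2=3)
t=3: δ = [3.219e-05, 1.609e-05, 2.146e-05]  ψ = [1, 0, 1]  (obs o_3=1)
backtrack: best end state = 0; path = [1, 0, 1, 0]

path = [1, 0, 1, 0]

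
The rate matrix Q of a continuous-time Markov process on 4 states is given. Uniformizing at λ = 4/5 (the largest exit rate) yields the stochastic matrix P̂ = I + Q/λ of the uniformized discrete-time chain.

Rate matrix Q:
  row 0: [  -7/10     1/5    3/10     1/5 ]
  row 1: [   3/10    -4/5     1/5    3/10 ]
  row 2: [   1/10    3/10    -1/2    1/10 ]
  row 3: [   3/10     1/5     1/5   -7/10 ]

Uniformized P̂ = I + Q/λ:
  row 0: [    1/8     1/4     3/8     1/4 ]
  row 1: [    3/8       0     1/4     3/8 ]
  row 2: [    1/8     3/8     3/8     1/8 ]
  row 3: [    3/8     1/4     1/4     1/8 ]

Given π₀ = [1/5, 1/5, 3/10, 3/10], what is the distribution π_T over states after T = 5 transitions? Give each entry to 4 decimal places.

π = [0.2361, 0.2320, 0.3194, 0.2125]

t=0: π = [0.2000, 0.2000, 0.3000, 0.3000]
t=1: π = [0.2500, 0.2375, 0.3125, 0.2000]
t=2: π = [0.2344, 0.2297, 0.3203, 0.2156]
t=3: π = [0.2363, 0.2326, 0.3193, 0.2117]
t=4: π = [0.2361, 0.2318, 0.3195, 0.2127]
t=5: π = [0.2361, 0.2320, 0.3194, 0.2125]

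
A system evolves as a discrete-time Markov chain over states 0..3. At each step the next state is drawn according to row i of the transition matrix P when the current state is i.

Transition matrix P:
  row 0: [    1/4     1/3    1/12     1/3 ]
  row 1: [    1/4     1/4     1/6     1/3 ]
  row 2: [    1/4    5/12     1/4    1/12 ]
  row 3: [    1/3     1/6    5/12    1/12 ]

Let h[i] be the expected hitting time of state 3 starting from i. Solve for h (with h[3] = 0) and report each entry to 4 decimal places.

First-step conditioning: h[3] = 0; for i ≠ 3, h[i] = 1 + Σ_k P[i][k]·h[k].
  h[0] = 1 + 1/4·h[0] + 1/3·h[1] + 1/12·h[2]
  h[1] = 1 + 1/4·h[0] + 1/4·h[1] + 1/6·h[2]
  h[2] = 1 + 1/4·h[0] + 5/12·h[1] + 1/4·h[2]
Solving the 3×3 linear system over states ≠ 3 gives exactly h = [516/155, 528/155, 672/155, 0] (h[3] = 0 is the target).

h = [3.3290, 3.4065, 4.3355, 0.0000]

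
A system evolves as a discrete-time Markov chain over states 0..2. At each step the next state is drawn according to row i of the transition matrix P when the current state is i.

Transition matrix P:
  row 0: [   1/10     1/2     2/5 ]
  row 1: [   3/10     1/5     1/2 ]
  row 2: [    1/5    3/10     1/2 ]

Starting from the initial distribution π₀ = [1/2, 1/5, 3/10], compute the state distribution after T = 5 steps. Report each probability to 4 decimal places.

π = [0.2099, 0.3111, 0.4789]

t=0: π = [0.5000, 0.2000, 0.3000]
t=1: π = [0.1700, 0.3800, 0.4500]
t=2: π = [0.2210, 0.2960, 0.4830]
t=3: π = [0.2075, 0.3146, 0.4779]
t=4: π = [0.2107, 0.3100, 0.4793]
t=5: π = [0.2099, 0.3111, 0.4789]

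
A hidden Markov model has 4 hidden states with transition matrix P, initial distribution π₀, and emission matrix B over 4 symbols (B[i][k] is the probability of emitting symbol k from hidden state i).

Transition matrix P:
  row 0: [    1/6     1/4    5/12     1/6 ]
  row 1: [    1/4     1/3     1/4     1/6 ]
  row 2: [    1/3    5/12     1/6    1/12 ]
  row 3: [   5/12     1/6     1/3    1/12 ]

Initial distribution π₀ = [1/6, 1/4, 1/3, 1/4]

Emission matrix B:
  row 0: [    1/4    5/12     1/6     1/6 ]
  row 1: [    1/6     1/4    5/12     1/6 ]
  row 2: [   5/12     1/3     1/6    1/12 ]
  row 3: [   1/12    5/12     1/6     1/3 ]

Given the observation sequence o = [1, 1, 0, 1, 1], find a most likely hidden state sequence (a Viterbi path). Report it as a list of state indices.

path = [3, 0, 2, 0, 2]

t=0: δ = [6.944e-02, 6.250e-02, 1.111e-01, 1.042e-01]  (obs o_0=1)
t=1: δ = [1.808e-02, 1.157e-02, 1.157e-02, 4.823e-03]  ψ = [3, 2, 3, 0]  (obs o_1=1)
t=2: δ = [9.645e-04, 8.038e-04, 3.140e-03, 2.512e-04]  ψ = [2, 2, 0, 0]  (obs o_2=0)
t=3: δ = [4.361e-04, 3.270e-04, 1.744e-04, 1.090e-04]  ψ = [2, 2, 2, 2]  (obs o_3=1)
t=4: δ = [3.407e-05, 2.725e-05, 6.056e-05, 3.028e-05]  ψ = [1, 0, 0, 0]  (obs o_4=1)
backtrack: best end state = 2; path = [3, 0, 2, 0, 2]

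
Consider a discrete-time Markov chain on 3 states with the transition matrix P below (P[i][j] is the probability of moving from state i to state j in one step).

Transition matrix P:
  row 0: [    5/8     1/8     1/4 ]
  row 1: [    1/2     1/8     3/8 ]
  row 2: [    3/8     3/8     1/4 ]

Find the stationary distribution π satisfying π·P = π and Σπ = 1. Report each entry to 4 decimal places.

Balance equations π_j = Σ_i π_i·P[i][j]:
  π_0 = 5/8·π_0 + 1/2·π_1 + 3/8·π_2
  π_1 = 1/8·π_0 + 1/8·π_1 + 3/8·π_2
  normalize: π_0 + π_1 + π_2 = 1
Solving the linear system gives exactly π = [33/62, 6/31, 17/62].

π = [0.5323, 0.1935, 0.2742]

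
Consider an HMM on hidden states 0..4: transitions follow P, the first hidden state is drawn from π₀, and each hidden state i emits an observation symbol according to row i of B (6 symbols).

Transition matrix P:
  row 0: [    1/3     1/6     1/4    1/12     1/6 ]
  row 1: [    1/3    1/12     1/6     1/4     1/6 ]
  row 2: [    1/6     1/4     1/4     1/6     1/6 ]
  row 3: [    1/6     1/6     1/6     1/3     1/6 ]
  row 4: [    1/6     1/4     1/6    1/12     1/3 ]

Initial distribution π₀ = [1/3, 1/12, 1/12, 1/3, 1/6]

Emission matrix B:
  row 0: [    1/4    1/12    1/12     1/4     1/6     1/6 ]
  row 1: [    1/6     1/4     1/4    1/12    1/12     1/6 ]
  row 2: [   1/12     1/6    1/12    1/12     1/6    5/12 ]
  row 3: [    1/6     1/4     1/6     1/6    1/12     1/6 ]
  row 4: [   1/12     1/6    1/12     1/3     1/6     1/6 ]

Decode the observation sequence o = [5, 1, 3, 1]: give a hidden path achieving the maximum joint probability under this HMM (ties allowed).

path = [3, 3, 3, 3]

t=0: δ = [5.556e-02, 1.389e-02, 3.472e-02, 5.556e-02, 2.778e-02]  (obs o_0=5)
t=1: δ = [1.543e-03, 2.315e-03, 2.315e-03, 4.630e-03, 1.543e-03]  ψ = [0, 0, 0, 3, 0]  (obs o_1=1)
t=2: δ = [1.929e-04, 6.430e-05, 6.430e-05, 2.572e-04, 2.572e-04]  ψ = [1, 3, 3, 3, 3]  (obs o_2=3)
t=3: δ = [5.358e-06, 1.608e-05, 8.038e-06, 2.143e-05, 1.429e-05]  ψ = [0, 4, 0, 3, 4]  (obs o_3=1)
backtrack: best end state = 3; path = [3, 3, 3, 3]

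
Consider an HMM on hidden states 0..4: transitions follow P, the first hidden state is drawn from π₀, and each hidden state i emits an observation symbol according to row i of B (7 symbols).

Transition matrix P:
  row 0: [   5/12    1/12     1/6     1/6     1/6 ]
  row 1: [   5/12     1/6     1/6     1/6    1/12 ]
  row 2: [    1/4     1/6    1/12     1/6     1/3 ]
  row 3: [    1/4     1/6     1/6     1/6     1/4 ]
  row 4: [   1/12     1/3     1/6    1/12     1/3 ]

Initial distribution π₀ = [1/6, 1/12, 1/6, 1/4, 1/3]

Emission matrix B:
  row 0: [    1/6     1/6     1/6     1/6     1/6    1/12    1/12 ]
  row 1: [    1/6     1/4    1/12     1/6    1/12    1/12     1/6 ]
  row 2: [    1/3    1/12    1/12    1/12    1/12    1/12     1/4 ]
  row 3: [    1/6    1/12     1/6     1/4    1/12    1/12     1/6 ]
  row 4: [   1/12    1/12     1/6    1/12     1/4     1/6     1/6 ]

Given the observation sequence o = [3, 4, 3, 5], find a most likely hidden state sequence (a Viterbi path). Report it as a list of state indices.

path = [3, 4, 1, 0]

t=0: δ = [2.778e-02, 1.389e-02, 1.389e-02, 6.250e-02, 2.778e-02]  (obs o_0=3)
t=1: δ = [2.604e-03, 8.681e-04, 8.681e-04, 8.681e-04, 3.906e-03]  ψ = [3, 3, 3, 3, 3]  (obs o_1=4)
t=2: δ = [1.808e-04, 2.170e-04, 5.425e-05, 1.085e-04, 1.085e-04]  ψ = [0, 4, 4, 0, 4]  (obs o_2=3)
t=3: δ = [7.535e-06, 3.014e-06, 3.014e-06, 3.014e-06, 6.028e-06]  ψ = [1, 1, 1, 1, 4]  (obs o_3=5)
backtrack: best end state = 0; path = [3, 4, 1, 0]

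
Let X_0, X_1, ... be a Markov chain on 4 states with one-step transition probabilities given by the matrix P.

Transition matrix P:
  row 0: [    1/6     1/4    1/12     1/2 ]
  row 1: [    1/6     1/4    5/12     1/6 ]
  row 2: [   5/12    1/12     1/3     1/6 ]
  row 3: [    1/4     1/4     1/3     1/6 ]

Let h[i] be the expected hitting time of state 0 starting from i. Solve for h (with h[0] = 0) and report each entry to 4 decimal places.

h = [0.0000, 3.6563, 2.8125, 3.4219]

First-step conditioning: h[0] = 0; for i ≠ 0, h[i] = 1 + Σ_k P[i][k]·h[k].
  h[1] = 1 + 1/4·h[1] + 5/12·h[2] + 1/6·h[3]
  h[2] = 1 + 1/12·h[1] + 1/3·h[2] + 1/6·h[3]
  h[3] = 1 + 1/4·h[1] + 1/3·h[2] + 1/6·h[3]
Solving the 3×3 linear system over states ≠ 0 gives exactly h = [0, 117/32, 45/16, 219/64] (h[0] = 0 is the target).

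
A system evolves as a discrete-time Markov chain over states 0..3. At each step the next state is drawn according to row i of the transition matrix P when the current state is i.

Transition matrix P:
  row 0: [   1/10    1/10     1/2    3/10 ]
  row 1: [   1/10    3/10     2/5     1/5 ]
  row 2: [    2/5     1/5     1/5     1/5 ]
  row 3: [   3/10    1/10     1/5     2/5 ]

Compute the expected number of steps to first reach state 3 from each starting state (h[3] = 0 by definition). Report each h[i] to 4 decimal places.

h = [4.0698, 4.5349, 4.4186, 0.0000]

First-step conditioning: h[3] = 0; for i ≠ 3, h[i] = 1 + Σ_k P[i][k]·h[k].
  h[0] = 1 + 1/10·h[0] + 1/10·h[1] + 1/2·h[2]
  h[1] = 1 + 1/10·h[0] + 3/10·h[1] + 2/5·h[2]
  h[2] = 1 + 2/5·h[0] + 1/5·h[1] + 1/5·h[2]
Solving the 3×3 linear system over states ≠ 3 gives exactly h = [175/43, 195/43, 190/43, 0] (h[3] = 0 is the target).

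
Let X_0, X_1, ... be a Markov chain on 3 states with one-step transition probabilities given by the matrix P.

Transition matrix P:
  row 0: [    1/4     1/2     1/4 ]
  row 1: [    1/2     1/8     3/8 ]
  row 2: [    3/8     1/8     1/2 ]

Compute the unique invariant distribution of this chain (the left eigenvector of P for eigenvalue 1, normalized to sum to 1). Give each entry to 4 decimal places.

Balance equations π_j = Σ_i π_i·P[i][j]:
  π_0 = 1/4·π_0 + 1/2·π_1 + 3/8·π_2
  π_1 = 1/2·π_0 + 1/8·π_1 + 1/8·π_2
  normalize: π_0 + π_1 + π_2 = 1
Solving the linear system gives exactly π = [25/69, 6/23, 26/69].

π = [0.3623, 0.2609, 0.3768]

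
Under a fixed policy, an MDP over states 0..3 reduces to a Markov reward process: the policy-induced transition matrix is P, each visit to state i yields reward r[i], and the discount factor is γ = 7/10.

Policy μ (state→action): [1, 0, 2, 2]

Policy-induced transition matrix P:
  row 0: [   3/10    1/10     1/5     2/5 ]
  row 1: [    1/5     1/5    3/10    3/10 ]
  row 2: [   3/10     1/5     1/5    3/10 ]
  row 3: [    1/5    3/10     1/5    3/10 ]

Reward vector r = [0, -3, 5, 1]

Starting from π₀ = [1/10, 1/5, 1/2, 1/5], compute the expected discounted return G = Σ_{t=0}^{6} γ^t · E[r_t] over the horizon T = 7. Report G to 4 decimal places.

t=0: π = [0.1000, 0.2000, 0.5000, 0.2000], E[r] = 2.1000, γ^t·E[r] = 2.100000, running G = 2.100000
t=1: π = [0.2600, 0.2100, 0.2200, 0.3100], E[r] = 0.7800, γ^t·E[r] = 0.546000, running G = 2.646000
t=2: π = [0.2480, 0.2050, 0.2210, 0.3260], E[r] = 0.8160, γ^t·E[r] = 0.399840, running G = 3.045840
t=3: π = [0.2469, 0.2078, 0.2205, 0.3248], E[r] = 0.8039, γ^t·E[r] = 0.275738, running G = 3.321578
t=4: π = [0.2467, 0.2078, 0.2208, 0.3247], E[r] = 0.8052, γ^t·E[r] = 0.193333, running G = 3.514911
t=5: π = [0.2468, 0.2078, 0.2208, 0.3247], E[r] = 0.8052, γ^t·E[r] = 0.135327, running G = 3.650238
t=6: π = [0.2468, 0.2078, 0.2208, 0.3247], E[r] = 0.8052, γ^t·E[r] = 0.094731, running G = 3.744969

G = 3.7450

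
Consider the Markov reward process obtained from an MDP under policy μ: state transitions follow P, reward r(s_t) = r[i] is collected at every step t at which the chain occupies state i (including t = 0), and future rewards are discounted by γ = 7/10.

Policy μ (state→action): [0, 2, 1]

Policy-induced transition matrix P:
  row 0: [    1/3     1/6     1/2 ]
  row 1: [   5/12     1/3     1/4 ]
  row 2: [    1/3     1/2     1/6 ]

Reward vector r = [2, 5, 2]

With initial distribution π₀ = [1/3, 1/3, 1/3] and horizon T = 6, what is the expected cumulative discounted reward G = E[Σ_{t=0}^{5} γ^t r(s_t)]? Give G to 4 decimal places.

G = 8.7925

t=0: π = [0.3333, 0.3333, 0.3333], E[r] = 3.0000, γ^t·E[r] = 3.000000, running G = 3.000000
t=1: π = [0.3611, 0.3333, 0.3056], E[r] = 3.0000, γ^t·E[r] = 2.100000, running G = 5.100000
t=2: π = [0.3611, 0.3241, 0.3148], E[r] = 2.9722, γ^t·E[r] = 1.456389, running G = 6.556389
t=3: π = [0.3603, 0.3256, 0.3140], E[r] = 2.9769, γ^t·E[r] = 1.021060, running G = 7.577449
t=4: π = [0.3605, 0.3256, 0.3139], E[r] = 2.9769, γ^t·E[r] = 0.714742, running G = 8.292191
t=5: π = [0.3605, 0.3256, 0.3140], E[r] = 2.9767, γ^t·E[r] = 0.500298, running G = 8.792489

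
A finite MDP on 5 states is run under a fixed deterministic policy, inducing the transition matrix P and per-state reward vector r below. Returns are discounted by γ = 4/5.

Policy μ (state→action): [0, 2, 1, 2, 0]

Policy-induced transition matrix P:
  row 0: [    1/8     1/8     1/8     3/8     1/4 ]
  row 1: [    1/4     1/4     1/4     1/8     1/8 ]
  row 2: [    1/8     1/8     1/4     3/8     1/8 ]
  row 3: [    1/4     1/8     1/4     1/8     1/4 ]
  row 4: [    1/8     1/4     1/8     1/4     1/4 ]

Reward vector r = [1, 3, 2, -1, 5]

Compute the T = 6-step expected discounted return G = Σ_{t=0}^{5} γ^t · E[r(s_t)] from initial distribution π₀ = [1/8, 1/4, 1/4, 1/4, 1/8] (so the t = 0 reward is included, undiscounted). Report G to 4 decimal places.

t=0: π = [0.1250, 0.2500, 0.2500, 0.2500, 0.1250], E[r] = 1.7500, γ^t·E[r] = 1.750000, running G = 1.750000
t=1: π = [0.1875, 0.1719, 0.2188, 0.2344, 0.1875], E[r] = 1.8438, γ^t·E[r] = 1.475000, running G = 3.225000
t=2: π = [0.1758, 0.1699, 0.2031, 0.2500, 0.2012], E[r] = 1.8477, γ^t·E[r] = 1.182500, running G = 4.407500
t=3: π = [0.1775, 0.1714, 0.2029, 0.2449, 0.2034], E[r] = 1.8694, γ^t·E[r] = 0.957125, running G = 5.364625
t=4: π = [0.1770, 0.1718, 0.2024, 0.2455, 0.2032], E[r] = 1.8679, γ^t·E[r] = 0.765100, running G = 6.129725
t=5: π = [0.1772, 0.1719, 0.2025, 0.2453, 0.2032], E[r] = 1.8686, γ^t·E[r] = 0.612303, running G = 6.742028

G = 6.7420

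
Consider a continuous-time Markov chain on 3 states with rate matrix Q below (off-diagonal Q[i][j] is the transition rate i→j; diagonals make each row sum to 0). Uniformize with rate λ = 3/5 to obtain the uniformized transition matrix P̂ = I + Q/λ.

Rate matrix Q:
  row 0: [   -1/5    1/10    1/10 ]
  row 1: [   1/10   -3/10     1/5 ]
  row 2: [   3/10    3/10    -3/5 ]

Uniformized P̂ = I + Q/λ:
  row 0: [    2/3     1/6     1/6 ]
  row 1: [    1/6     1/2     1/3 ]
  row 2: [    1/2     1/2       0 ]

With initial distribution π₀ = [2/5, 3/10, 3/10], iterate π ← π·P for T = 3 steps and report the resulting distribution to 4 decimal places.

t=0: π = [0.4000, 0.3000, 0.3000]
t=1: π = [0.4667, 0.3667, 0.1667]
t=2: π = [0.4556, 0.3444, 0.2000]
t=3: π = [0.4611, 0.3481, 0.1907]

π = [0.4611, 0.3481, 0.1907]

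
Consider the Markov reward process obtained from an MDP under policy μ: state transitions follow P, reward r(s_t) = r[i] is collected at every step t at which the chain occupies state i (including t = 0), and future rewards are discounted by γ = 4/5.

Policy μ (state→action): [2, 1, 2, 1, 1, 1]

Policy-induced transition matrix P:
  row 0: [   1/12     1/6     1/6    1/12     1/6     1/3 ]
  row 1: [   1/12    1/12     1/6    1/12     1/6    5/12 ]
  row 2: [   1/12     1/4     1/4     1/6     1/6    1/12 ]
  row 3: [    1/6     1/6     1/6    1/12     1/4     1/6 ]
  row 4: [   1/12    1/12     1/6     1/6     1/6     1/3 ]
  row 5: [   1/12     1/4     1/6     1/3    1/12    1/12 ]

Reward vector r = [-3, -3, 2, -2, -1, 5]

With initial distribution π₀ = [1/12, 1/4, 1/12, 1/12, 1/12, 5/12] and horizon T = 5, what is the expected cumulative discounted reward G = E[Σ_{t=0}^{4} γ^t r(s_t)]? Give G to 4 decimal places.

G = 1.2939

t=0: π = [0.0833, 0.2500, 0.0833, 0.0833, 0.0833, 0.4167], E[r] = 1.0000, γ^t·E[r] = 1.000000, running G = 1.000000
t=1: π = [0.0903, 0.1806, 0.1736, 0.2014, 0.1389, 0.2153], E[r] = 0.0694, γ^t·E[r] = 0.055556, running G = 1.055556
t=2: π = [0.1001, 0.1725, 0.1811, 0.1632, 0.1655, 0.2176], E[r] = 0.1406, γ^t·E[r] = 0.090000, running G = 1.145556
t=3: π = [0.0969, 0.1717, 0.1818, 0.1666, 0.1621, 0.2208], E[r] = 0.1663, γ^t·E[r] = 0.085136, running G = 1.230691
t=4: π = [0.0972, 0.1724, 0.1818, 0.1672, 0.1621, 0.2192], E[r] = 0.1544, γ^t·E[r] = 0.063238, running G = 1.293929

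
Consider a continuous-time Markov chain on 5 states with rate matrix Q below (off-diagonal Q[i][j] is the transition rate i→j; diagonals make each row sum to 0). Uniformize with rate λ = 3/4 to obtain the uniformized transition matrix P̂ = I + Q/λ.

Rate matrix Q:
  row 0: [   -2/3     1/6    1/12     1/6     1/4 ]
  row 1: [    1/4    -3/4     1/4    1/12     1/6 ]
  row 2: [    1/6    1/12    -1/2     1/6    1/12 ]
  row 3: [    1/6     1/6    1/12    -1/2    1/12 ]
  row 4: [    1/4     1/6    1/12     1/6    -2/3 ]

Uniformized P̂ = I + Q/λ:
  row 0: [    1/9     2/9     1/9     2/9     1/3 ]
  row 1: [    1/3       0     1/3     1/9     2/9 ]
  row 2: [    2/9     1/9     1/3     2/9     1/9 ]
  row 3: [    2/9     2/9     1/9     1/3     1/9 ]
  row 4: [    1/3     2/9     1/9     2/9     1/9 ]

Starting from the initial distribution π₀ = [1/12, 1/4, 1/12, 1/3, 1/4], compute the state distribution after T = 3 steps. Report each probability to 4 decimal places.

π = [0.2364, 0.1644, 0.1898, 0.2293, 0.1802]

t=0: π = [0.0833, 0.2500, 0.0833, 0.3333, 0.2500]
t=1: π = [0.2685, 0.1574, 0.1852, 0.2315, 0.1574]
t=2: π = [0.2274, 0.1667, 0.1872, 0.2305, 0.1883]
t=3: π = [0.2364, 0.1644, 0.1898, 0.2293, 0.1802]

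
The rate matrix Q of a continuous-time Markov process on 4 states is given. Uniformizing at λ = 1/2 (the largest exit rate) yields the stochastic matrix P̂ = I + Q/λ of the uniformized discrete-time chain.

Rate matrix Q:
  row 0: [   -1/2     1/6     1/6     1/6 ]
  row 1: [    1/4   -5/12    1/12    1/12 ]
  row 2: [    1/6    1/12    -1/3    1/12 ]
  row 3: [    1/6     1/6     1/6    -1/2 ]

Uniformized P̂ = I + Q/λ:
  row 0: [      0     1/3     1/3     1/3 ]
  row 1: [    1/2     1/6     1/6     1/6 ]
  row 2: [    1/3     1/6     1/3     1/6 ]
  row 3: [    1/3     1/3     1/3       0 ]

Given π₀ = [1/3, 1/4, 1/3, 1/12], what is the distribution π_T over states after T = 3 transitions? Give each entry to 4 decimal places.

π = [0.2793, 0.2434, 0.2924, 0.1848]

t=0: π = [0.3333, 0.2500, 0.3333, 0.0833]
t=1: π = [0.2639, 0.2361, 0.2917, 0.2083]
t=2: π = [0.2847, 0.2454, 0.2940, 0.1759]
t=3: π = [0.2793, 0.2434, 0.2924, 0.1848]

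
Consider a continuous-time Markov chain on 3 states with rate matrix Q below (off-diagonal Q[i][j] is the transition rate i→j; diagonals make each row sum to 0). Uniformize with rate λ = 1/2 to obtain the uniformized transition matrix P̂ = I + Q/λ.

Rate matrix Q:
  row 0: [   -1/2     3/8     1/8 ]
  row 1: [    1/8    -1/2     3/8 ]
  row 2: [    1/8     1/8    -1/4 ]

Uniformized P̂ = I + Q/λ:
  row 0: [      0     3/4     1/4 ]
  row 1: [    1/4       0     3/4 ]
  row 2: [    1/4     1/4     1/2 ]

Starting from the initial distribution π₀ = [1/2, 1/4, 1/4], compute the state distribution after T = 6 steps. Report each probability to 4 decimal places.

t=0: π = [0.5000, 0.2500, 0.2500]
t=1: π = [0.1250, 0.4375, 0.4375]
t=2: π = [0.2188, 0.2031, 0.5781]
t=3: π = [0.1953, 0.3086, 0.4961]
t=4: π = [0.2012, 0.2705, 0.5283]
t=5: π = [0.1997, 0.2830, 0.5173]
t=6: π = [0.2001, 0.2791, 0.5208]

π = [0.2001, 0.2791, 0.5208]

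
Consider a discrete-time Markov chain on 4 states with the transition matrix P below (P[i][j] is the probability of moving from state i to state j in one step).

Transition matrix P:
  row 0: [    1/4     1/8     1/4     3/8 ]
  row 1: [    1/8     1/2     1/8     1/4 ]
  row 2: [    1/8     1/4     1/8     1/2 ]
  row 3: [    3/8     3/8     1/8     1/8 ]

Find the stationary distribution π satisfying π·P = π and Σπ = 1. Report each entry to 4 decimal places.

Balance equations π_j = Σ_i π_i·P[i][j]:
  π_0 = 1/4·π_0 + 1/8·π_1 + 1/8·π_2 + 3/8·π_3
  π_1 = 1/8·π_0 + 1/2·π_1 + 1/4·π_2 + 3/8·π_3
  π_2 = 1/4·π_0 + 1/8·π_1 + 1/8·π_2 + 1/8·π_3
  normalize: π_0 + π_1 + π_2 + π_3 = 1
Solving the linear system gives exactly π = [27/121, 83/242, 37/242, 34/121].

π = [0.2231, 0.3430, 0.1529, 0.2810]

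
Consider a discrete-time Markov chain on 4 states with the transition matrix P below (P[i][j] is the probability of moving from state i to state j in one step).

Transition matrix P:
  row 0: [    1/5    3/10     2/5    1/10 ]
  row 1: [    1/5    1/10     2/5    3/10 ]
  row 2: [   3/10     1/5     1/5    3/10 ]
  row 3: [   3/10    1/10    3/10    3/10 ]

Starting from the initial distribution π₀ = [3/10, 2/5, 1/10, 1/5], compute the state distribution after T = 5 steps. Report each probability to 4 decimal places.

π = [0.2561, 0.1825, 0.3126, 0.2488]

t=0: π = [0.3000, 0.4000, 0.1000, 0.2000]
t=1: π = [0.2300, 0.1700, 0.3600, 0.2400]
t=2: π = [0.2600, 0.1820, 0.3040, 0.2540]
t=3: π = [0.2558, 0.1824, 0.3138, 0.2480]
t=4: π = [0.2562, 0.1825, 0.3124, 0.2488]
t=5: π = [0.2561, 0.1825, 0.3126, 0.2488]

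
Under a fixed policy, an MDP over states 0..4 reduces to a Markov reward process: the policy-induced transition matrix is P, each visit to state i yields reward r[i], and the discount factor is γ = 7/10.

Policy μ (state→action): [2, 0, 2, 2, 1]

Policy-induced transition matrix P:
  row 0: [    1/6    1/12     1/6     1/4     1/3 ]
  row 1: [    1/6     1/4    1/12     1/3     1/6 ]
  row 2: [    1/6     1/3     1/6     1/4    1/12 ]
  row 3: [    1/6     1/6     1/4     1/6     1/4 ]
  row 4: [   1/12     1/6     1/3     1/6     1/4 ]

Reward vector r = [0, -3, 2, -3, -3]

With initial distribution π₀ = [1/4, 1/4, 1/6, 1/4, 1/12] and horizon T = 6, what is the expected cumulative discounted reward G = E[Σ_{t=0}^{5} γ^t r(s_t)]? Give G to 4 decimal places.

t=0: π = [0.2500, 0.2500, 0.1667, 0.2500, 0.0833], E[r] = -1.4167, γ^t·E[r] = -1.416667, running G = -1.416667
t=1: π = [0.1597, 0.1944, 0.1806, 0.2431, 0.2222], E[r] = -1.6181, γ^t·E[r] = -1.132639, running G = -2.549306
t=2: π = [0.1481, 0.1997, 0.2078, 0.2274, 0.2170], E[r] = -1.5168, γ^t·E[r] = -0.743223, running G = -3.292529
t=3: π = [0.1486, 0.2056, 0.2052, 0.2296, 0.2111], E[r] = -1.5285, γ^t·E[r] = -0.524276, running G = -3.816805
t=4: π = [0.1491, 0.2056, 0.2038, 0.2304, 0.2111], E[r] = -1.5335, γ^t·E[r] = -0.368200, running G = -4.185005
t=5: π = [0.1491, 0.2054, 0.2039, 0.2303, 0.2113], E[r] = -1.5332, γ^t·E[r] = -0.257688, running G = -4.442693

G = -4.4427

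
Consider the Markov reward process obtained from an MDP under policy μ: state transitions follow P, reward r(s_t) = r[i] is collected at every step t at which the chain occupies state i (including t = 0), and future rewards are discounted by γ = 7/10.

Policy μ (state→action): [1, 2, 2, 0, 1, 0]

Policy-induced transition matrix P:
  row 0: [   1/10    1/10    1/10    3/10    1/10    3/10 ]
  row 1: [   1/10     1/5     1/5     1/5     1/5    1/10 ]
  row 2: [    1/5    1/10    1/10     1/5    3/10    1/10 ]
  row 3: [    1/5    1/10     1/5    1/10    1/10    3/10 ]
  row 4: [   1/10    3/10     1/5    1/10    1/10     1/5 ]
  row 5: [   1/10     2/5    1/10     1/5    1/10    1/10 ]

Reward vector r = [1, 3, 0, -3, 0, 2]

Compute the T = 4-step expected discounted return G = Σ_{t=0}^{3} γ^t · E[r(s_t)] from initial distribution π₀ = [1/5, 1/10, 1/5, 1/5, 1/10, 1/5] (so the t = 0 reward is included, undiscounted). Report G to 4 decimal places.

t=0: π = [0.2000, 0.1000, 0.2000, 0.2000, 0.1000, 0.2000], E[r] = 0.3000, γ^t·E[r] = 0.300000, running G = 0.300000
t=1: π = [0.1400, 0.1900, 0.1400, 0.1900, 0.1500, 0.1900], E[r] = 0.5200, γ^t·E[r] = 0.364000, running G = 0.664000
t=2: π = [0.1330, 0.2060, 0.1530, 0.1800, 0.1470, 0.1810], E[r] = 0.5730, γ^t·E[r] = 0.280770, running G = 0.944770
t=3: π = [0.1333, 0.2043, 0.1533, 0.1806, 0.1512, 0.1773], E[r] = 0.5590, γ^t·E[r] = 0.191737, running G = 1.136507

G = 1.1365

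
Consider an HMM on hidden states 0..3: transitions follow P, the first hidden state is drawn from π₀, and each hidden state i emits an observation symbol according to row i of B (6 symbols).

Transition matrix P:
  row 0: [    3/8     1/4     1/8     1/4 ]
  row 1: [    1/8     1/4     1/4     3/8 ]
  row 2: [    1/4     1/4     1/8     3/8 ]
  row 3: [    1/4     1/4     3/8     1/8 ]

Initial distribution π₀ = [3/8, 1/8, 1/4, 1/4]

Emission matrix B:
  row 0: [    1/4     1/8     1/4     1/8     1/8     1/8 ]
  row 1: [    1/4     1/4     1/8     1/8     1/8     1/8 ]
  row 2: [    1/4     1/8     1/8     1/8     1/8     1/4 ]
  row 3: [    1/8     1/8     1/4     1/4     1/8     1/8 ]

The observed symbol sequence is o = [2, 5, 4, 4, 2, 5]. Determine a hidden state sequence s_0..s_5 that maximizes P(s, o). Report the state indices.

path = [3, 2, 3, 2, 3, 2]

t=0: δ = [9.375e-02, 1.562e-02, 3.125e-02, 6.250e-02]  (obs o_0=2)
t=1: δ = [4.395e-03, 2.930e-03, 5.859e-03, 2.930e-03]  ψ = [0, 0, 3, 0]  (obs o_1=5)
t=2: δ = [2.060e-04, 1.831e-04, 1.373e-04, 2.747e-04]  ψ = [0, 2, 3, 2]  (obs o_2=4)
t=3: δ = [9.656e-06, 8.583e-06, 1.287e-05, 8.583e-06]  ψ = [0, 3, 3, 1]  (obs o_3=4)
t=4: δ = [9.052e-07, 4.023e-07, 4.023e-07, 1.207e-06]  ψ = [0, 2, 3, 2]  (obs o_4=2)
t=5: δ = [4.243e-08, 3.772e-08, 1.132e-07, 2.829e-08]  ψ = [0, 3, 3, 0]  (obs o_5=5)
backtrack: best end state = 2; path = [3, 2, 3, 2, 3, 2]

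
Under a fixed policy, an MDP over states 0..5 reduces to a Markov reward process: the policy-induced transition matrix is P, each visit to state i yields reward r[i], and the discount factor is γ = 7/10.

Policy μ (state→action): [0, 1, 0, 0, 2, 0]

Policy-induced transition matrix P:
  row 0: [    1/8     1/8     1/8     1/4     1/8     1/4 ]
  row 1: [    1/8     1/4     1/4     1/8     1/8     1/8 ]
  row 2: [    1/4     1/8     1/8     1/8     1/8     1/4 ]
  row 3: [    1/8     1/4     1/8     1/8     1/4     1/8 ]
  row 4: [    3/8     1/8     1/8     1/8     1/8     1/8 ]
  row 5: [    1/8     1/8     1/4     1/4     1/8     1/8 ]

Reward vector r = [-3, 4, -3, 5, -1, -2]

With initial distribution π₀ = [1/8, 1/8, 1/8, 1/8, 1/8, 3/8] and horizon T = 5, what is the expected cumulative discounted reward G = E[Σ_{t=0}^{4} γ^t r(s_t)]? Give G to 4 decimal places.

t=0: π = [0.1250, 0.1250, 0.1250, 0.1250, 0.1250, 0.3750], E[r] = -0.5000, γ^t·E[r] = -0.500000, running G = -0.500000
t=1: π = [0.1719, 0.1563, 0.1875, 0.1875, 0.1406, 0.1563], E[r] = 0.0313, γ^t·E[r] = 0.021875, running G = -0.478125
t=2: π = [0.1836, 0.1680, 0.1641, 0.1660, 0.1484, 0.1699], E[r] = -0.0293, γ^t·E[r] = -0.014355, running G = -0.492480
t=3: π = [0.1826, 0.1667, 0.1672, 0.1692, 0.1458, 0.1685], E[r] = -0.0193, γ^t·E[r] = -0.006615, running G = -0.499096
t=4: π = [0.1823, 0.1670, 0.1669, 0.1689, 0.1461, 0.1687], E[r] = -0.0190, γ^t·E[r] = -0.004550, running G = -0.503646

G = -0.5036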